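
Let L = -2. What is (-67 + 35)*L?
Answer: 64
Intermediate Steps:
(-67 + 35)*L = (-67 + 35)*(-2) = -32*(-2) = 64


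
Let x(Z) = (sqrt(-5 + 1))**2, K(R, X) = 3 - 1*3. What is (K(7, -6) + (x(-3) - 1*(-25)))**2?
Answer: 441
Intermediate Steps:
K(R, X) = 0 (K(R, X) = 3 - 3 = 0)
x(Z) = -4 (x(Z) = (sqrt(-4))**2 = (2*I)**2 = -4)
(K(7, -6) + (x(-3) - 1*(-25)))**2 = (0 + (-4 - 1*(-25)))**2 = (0 + (-4 + 25))**2 = (0 + 21)**2 = 21**2 = 441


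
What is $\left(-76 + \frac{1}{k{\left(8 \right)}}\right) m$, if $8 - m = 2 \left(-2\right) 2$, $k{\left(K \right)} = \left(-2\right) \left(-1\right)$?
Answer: $-1208$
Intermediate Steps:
$k{\left(K \right)} = 2$
$m = 16$ ($m = 8 - 2 \left(-2\right) 2 = 8 - \left(-4\right) 2 = 8 - -8 = 8 + 8 = 16$)
$\left(-76 + \frac{1}{k{\left(8 \right)}}\right) m = \left(-76 + \frac{1}{2}\right) 16 = \left(- \frac{151}{2}\right) 16 = -1208$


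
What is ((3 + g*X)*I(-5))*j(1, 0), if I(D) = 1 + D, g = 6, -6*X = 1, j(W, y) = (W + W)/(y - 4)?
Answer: 4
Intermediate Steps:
j(W, y) = 2*W/(-4 + y) (j(W, y) = (2*W)/(-4 + y) = 2*W/(-4 + y))
X = -⅙ (X = -⅙*1 = -⅙ ≈ -0.16667)
((3 + g*X)*I(-5))*j(1, 0) = ((3 + 6*(-⅙))*(1 - 5))*(2*1/(-4 + 0)) = ((3 - 1)*(-4))*(2*1/(-4)) = (2*(-4))*(2*1*(-¼)) = -8*(-½) = 4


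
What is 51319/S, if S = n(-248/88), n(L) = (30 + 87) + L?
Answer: 564509/1256 ≈ 449.45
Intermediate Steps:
n(L) = 117 + L
S = 1256/11 (S = 117 - 248/88 = 117 - 248*1/88 = 117 - 31/11 = 1256/11 ≈ 114.18)
51319/S = 51319/(1256/11) = 51319*(11/1256) = 564509/1256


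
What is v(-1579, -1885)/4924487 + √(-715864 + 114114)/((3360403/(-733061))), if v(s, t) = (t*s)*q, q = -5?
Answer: -14882075/4924487 - 3665305*I*√24070/3360403 ≈ -3.0221 - 169.22*I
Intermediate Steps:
v(s, t) = -5*s*t (v(s, t) = (t*s)*(-5) = (s*t)*(-5) = -5*s*t)
v(-1579, -1885)/4924487 + √(-715864 + 114114)/((3360403/(-733061))) = -5*(-1579)*(-1885)/4924487 + √(-715864 + 114114)/((3360403/(-733061))) = -14882075*1/4924487 + √(-601750)/((3360403*(-1/733061))) = -14882075/4924487 + (5*I*√24070)/(-3360403/733061) = -14882075/4924487 + (5*I*√24070)*(-733061/3360403) = -14882075/4924487 - 3665305*I*√24070/3360403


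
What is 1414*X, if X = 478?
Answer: 675892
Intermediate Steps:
1414*X = 1414*478 = 675892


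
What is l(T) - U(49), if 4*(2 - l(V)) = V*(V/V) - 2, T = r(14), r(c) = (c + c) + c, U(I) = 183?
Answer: -191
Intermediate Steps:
r(c) = 3*c (r(c) = 2*c + c = 3*c)
T = 42 (T = 3*14 = 42)
l(V) = 5/2 - V/4 (l(V) = 2 - (V*(V/V) - 2)/4 = 2 - (V*1 - 2)/4 = 2 - (V - 2)/4 = 2 - (-2 + V)/4 = 2 + (1/2 - V/4) = 5/2 - V/4)
l(T) - U(49) = (5/2 - 1/4*42) - 1*183 = (5/2 - 21/2) - 183 = -8 - 183 = -191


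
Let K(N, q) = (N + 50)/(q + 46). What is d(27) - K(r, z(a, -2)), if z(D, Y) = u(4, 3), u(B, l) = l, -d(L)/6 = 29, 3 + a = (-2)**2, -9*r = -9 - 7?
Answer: -77200/441 ≈ -175.06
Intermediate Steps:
r = 16/9 (r = -(-9 - 7)/9 = -1/9*(-16) = 16/9 ≈ 1.7778)
a = 1 (a = -3 + (-2)**2 = -3 + 4 = 1)
d(L) = -174 (d(L) = -6*29 = -174)
z(D, Y) = 3
K(N, q) = (50 + N)/(46 + q)
d(27) - K(r, z(a, -2)) = -174 - (50 + 16/9)/(46 + 3) = -174 - 466/(49*9) = -174 - 1*466/441 = -174 - 466/441 = -77200/441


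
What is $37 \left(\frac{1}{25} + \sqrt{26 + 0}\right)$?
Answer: $\frac{37}{25} + 37 \sqrt{26} \approx 190.14$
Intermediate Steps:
$37 \left(\frac{1}{25} + \sqrt{26 + 0}\right) = 37 \left(\frac{1}{25} + \sqrt{26}\right) = \frac{37}{25} + 37 \sqrt{26}$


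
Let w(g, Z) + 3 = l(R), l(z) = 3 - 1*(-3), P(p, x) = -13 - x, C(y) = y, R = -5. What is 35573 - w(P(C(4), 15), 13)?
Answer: 35570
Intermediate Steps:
l(z) = 6 (l(z) = 3 + 3 = 6)
w(g, Z) = 3 (w(g, Z) = -3 + 6 = 3)
35573 - w(P(C(4), 15), 13) = 35573 - 1*3 = 35573 - 3 = 35570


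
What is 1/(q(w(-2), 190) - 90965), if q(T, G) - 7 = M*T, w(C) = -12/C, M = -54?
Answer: -1/91282 ≈ -1.0955e-5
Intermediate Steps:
q(T, G) = 7 - 54*T
1/(q(w(-2), 190) - 90965) = 1/((7 - (-648)/(-2)) - 90965) = 1/((7 - (-648)*(-1)/2) - 90965) = 1/((7 - 54*6) - 90965) = 1/((7 - 324) - 90965) = 1/(-317 - 90965) = 1/(-91282) = -1/91282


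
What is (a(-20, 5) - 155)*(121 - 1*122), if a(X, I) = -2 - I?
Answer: 162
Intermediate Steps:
(a(-20, 5) - 155)*(121 - 1*122) = ((-2 - 1*5) - 155)*(121 - 1*122) = ((-2 - 5) - 155)*(121 - 122) = (-7 - 155)*(-1) = -162*(-1) = 162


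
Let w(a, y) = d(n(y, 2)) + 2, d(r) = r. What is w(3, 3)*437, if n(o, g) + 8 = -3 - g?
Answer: -4807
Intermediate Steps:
n(o, g) = -11 - g (n(o, g) = -8 + (-3 - g) = -11 - g)
w(a, y) = -11 (w(a, y) = (-11 - 1*2) + 2 = (-11 - 2) + 2 = -13 + 2 = -11)
w(3, 3)*437 = -11*437 = -4807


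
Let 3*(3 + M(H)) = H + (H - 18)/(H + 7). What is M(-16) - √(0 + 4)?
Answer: -245/27 ≈ -9.0741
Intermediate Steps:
M(H) = -3 + H/3 + (-18 + H)/(3*(7 + H)) (M(H) = -3 + (H + (H - 18)/(H + 7))/3 = -3 + (H + (-18 + H)/(7 + H))/3 = -3 + (H/3 + (-18 + H)/(3*(7 + H))) = -3 + H/3 + (-18 + H)/(3*(7 + H)))
M(-16) - √(0 + 4) = (-81 + (-16)² - 1*(-16))/(3*(7 - 16)) - √(0 + 4) = (⅓)*(-81 + 256 + 16)/(-9) - √4 = (⅓)*(-⅑)*191 - 2 = -191/27 - 1*2 = -191/27 - 2 = -245/27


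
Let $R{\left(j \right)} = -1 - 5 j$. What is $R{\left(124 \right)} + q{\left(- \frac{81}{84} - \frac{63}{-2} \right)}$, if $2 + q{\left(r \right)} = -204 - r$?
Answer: $- \frac{24011}{28} \approx -857.54$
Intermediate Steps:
$q{\left(r \right)} = -206 - r$ ($q{\left(r \right)} = -2 - \left(204 + r\right) = -206 - r$)
$R{\left(124 \right)} + q{\left(- \frac{81}{84} - \frac{63}{-2} \right)} = \left(-1 - 620\right) - \left(206 - \frac{27}{28} + \frac{63}{2}\right) = -621 - \frac{6623}{28} = - \frac{24011}{28}$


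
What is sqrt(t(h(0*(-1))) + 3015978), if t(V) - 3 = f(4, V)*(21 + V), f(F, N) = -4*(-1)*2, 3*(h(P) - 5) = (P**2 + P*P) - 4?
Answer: sqrt(27145605)/3 ≈ 1736.7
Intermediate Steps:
h(P) = 11/3 + 2*P**2/3 (h(P) = 5 + ((P**2 + P*P) - 4)/3 = 5 + ((P**2 + P**2) - 4)/3 = 5 + (2*P**2 - 4)/3 = 5 + (-4 + 2*P**2)/3 = 5 + (-4/3 + 2*P**2/3) = 11/3 + 2*P**2/3)
f(F, N) = 8 (f(F, N) = 4*2 = 8)
t(V) = 171 + 8*V (t(V) = 3 + 8*(21 + V) = 3 + (168 + 8*V) = 171 + 8*V)
sqrt(t(h(0*(-1))) + 3015978) = sqrt((171 + 8*(11/3 + 2*(0*(-1))**2/3)) + 3015978) = sqrt((171 + 8*(11/3 + (2/3)*0**2)) + 3015978) = sqrt((171 + 8*(11/3 + (2/3)*0)) + 3015978) = sqrt((171 + 8*(11/3 + 0)) + 3015978) = sqrt((171 + 8*(11/3)) + 3015978) = sqrt((171 + 88/3) + 3015978) = sqrt(601/3 + 3015978) = sqrt(9048535/3) = sqrt(27145605)/3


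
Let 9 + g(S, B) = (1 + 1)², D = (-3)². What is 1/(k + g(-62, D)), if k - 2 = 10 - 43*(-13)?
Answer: 1/566 ≈ 0.0017668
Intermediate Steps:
D = 9
k = 571 (k = 2 + (10 - 43*(-13)) = 2 + (10 + 559) = 2 + 569 = 571)
g(S, B) = -5 (g(S, B) = -9 + (1 + 1)² = -9 + 2² = -9 + 4 = -5)
1/(k + g(-62, D)) = 1/(571 - 5) = 1/566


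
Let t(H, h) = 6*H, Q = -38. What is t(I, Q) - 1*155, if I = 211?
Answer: 1111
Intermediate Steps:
t(I, Q) - 1*155 = 6*211 - 1*155 = 1266 - 155 = 1111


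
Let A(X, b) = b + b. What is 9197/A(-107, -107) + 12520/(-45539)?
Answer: -421501463/9745346 ≈ -43.252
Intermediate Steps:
A(X, b) = 2*b
9197/A(-107, -107) + 12520/(-45539) = 9197/((2*(-107))) + 12520/(-45539) = 9197/(-214) + 12520*(-1/45539) = 9197*(-1/214) - 12520/45539 = -9197/214 - 12520/45539 = -421501463/9745346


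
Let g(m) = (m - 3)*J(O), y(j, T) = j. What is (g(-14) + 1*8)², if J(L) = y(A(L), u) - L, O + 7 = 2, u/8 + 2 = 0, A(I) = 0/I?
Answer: 5929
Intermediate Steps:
A(I) = 0
u = -16 (u = -16 + 8*0 = -16 + 0 = -16)
O = -5 (O = -7 + 2 = -5)
J(L) = -L (J(L) = 0 - L = -L)
g(m) = -15 + 5*m (g(m) = (m - 3)*(-1*(-5)) = (-3 + m)*5 = -15 + 5*m)
(g(-14) + 1*8)² = ((-15 + 5*(-14)) + 1*8)² = ((-15 - 70) + 8)² = (-85 + 8)² = (-77)² = 5929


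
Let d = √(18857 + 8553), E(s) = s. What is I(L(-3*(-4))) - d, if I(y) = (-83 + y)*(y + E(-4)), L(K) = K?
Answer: -568 - √27410 ≈ -733.56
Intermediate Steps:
d = √27410 ≈ 165.56
I(y) = (-83 + y)*(-4 + y) (I(y) = (-83 + y)*(y - 4) = (-83 + y)*(-4 + y))
I(L(-3*(-4))) - d = (332 + (-3*(-4))² - (-261)*(-4)) - √27410 = (332 + 12² - 87*12) - √27410 = (332 + 144 - 1044) - √27410 = -568 - √27410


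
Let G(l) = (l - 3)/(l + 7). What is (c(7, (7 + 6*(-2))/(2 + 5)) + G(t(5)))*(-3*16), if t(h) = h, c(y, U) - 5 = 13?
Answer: -872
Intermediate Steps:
c(y, U) = 18 (c(y, U) = 5 + 13 = 18)
G(l) = (-3 + l)/(7 + l)
(c(7, (7 + 6*(-2))/(2 + 5)) + G(t(5)))*(-3*16) = (18 + (-3 + 5)/(7 + 5))*(-3*16) = (18 + 2/12)*(-48) = (18 + (1/12)*2)*(-48) = (18 + 1/6)*(-48) = (109/6)*(-48) = -872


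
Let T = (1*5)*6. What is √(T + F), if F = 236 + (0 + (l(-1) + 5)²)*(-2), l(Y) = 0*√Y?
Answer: 6*√6 ≈ 14.697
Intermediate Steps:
l(Y) = 0
T = 30 (T = 5*6 = 30)
F = 186 (F = 236 + (0 + (0 + 5)²)*(-2) = 236 + (0 + 5²)*(-2) = 236 + (0 + 25)*(-2) = 236 + 25*(-2) = 236 - 50 = 186)
√(T + F) = √(30 + 186) = √216 = 6*√6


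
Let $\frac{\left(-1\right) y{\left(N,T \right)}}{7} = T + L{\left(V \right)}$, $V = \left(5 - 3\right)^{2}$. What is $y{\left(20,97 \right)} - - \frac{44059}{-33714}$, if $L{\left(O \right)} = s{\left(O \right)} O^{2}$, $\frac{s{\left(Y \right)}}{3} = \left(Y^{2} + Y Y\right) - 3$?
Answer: $- \frac{351445081}{33714} \approx -10424.0$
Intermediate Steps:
$V = 4$ ($V = 2^{2} = 4$)
$s{\left(Y \right)} = -9 + 6 Y^{2}$ ($s{\left(Y \right)} = 3 \left(\left(Y^{2} + Y Y\right) - 3\right) = 3 \left(\left(Y^{2} + Y^{2}\right) - 3\right) = 3 \left(2 Y^{2} - 3\right) = 3 \left(-3 + 2 Y^{2}\right) = -9 + 6 Y^{2}$)
$L{\left(O \right)} = O^{2} \left(-9 + 6 O^{2}\right)$ ($L{\left(O \right)} = \left(-9 + 6 O^{2}\right) O^{2} = O^{2} \left(-9 + 6 O^{2}\right)$)
$y{\left(N,T \right)} = -9744 - 7 T$ ($y{\left(N,T \right)} = - 7 \left(T + 4^{2} \left(-9 + 6 \cdot 4^{2}\right)\right) = - 7 \left(T + 16 \left(-9 + 6 \cdot 16\right)\right) = - 7 \left(T + 16 \left(-9 + 96\right)\right) = - 7 \left(T + 16 \cdot 87\right) = - 7 \left(T + 1392\right) = - 7 \left(1392 + T\right) = -9744 - 7 T$)
$y{\left(20,97 \right)} - - \frac{44059}{-33714} = \left(-9744 - 679\right) - - \frac{44059}{-33714} = \left(-9744 - 679\right) - \left(-44059\right) \left(- \frac{1}{33714}\right) = -10423 - \frac{44059}{33714} = - \frac{351445081}{33714}$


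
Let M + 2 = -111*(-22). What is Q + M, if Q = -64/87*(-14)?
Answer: 213176/87 ≈ 2450.3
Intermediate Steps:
M = 2440 (M = -2 - 111*(-22) = -2 + 2442 = 2440)
Q = 896/87 (Q = -64*1/87*(-14) = -64/87*(-14) = 896/87 ≈ 10.299)
Q + M = 896/87 + 2440 = 213176/87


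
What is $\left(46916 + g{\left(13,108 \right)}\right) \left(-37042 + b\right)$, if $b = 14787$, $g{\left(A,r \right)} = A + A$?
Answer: $-1044694210$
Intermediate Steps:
$g{\left(A,r \right)} = 2 A$
$\left(46916 + g{\left(13,108 \right)}\right) \left(-37042 + b\right) = \left(46916 + 2 \cdot 13\right) \left(-37042 + 14787\right) = \left(46916 + 26\right) \left(-22255\right) = 46942 \left(-22255\right) = -1044694210$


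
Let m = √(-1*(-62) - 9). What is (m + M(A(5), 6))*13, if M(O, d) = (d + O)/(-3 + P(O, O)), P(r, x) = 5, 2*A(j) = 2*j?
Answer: 143/2 + 13*√53 ≈ 166.14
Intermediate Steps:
A(j) = j (A(j) = (2*j)/2 = j)
M(O, d) = O/2 + d/2 (M(O, d) = (d + O)/(-3 + 5) = (O + d)/2 = (O + d)*(½) = O/2 + d/2)
m = √53 (m = √(62 - 9) = √53 ≈ 7.2801)
(m + M(A(5), 6))*13 = (√53 + ((½)*5 + (½)*6))*13 = (√53 + (5/2 + 3))*13 = (√53 + 11/2)*13 = (11/2 + √53)*13 = 143/2 + 13*√53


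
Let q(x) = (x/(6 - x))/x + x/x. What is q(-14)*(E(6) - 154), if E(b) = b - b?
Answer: -1617/10 ≈ -161.70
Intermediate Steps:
E(b) = 0
q(x) = 1 + 1/(6 - x) (q(x) = 1/(6 - x) + 1 = 1 + 1/(6 - x))
q(-14)*(E(6) - 154) = ((-7 - 14)/(-6 - 14))*(0 - 154) = (-21/(-20))*(-154) = -1/20*(-21)*(-154) = (21/20)*(-154) = -1617/10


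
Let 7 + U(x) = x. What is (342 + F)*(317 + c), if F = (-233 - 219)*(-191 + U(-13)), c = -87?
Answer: 22014220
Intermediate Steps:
U(x) = -7 + x
F = 95372 (F = (-233 - 219)*(-191 + (-7 - 13)) = -452*(-191 - 20) = -452*(-211) = 95372)
(342 + F)*(317 + c) = (342 + 95372)*(317 - 87) = 95714*230 = 22014220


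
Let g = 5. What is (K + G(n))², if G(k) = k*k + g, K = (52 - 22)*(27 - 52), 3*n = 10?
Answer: 43626025/81 ≈ 5.3859e+5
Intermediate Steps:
n = 10/3 (n = (⅓)*10 = 10/3 ≈ 3.3333)
K = -750 (K = 30*(-25) = -750)
G(k) = 5 + k² (G(k) = k*k + 5 = k² + 5 = 5 + k²)
(K + G(n))² = (-750 + (5 + (10/3)²))² = (-750 + (5 + 100/9))² = (-750 + 145/9)² = (-6605/9)² = 43626025/81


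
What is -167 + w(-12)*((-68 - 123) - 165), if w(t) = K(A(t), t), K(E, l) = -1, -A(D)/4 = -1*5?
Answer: 189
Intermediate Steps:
A(D) = 20 (A(D) = -(-4)*5 = -4*(-5) = 20)
w(t) = -1
-167 + w(-12)*((-68 - 123) - 165) = -167 - ((-68 - 123) - 165) = -167 - (-191 - 165) = -167 - 1*(-356) = -167 + 356 = 189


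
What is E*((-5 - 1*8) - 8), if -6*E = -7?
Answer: -49/2 ≈ -24.500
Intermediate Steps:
E = 7/6 (E = -⅙*(-7) = 7/6 ≈ 1.1667)
E*((-5 - 1*8) - 8) = 7*((-5 - 1*8) - 8)/6 = 7*((-5 - 8) - 8)/6 = 7*(-13 - 8)/6 = (7/6)*(-21) = -49/2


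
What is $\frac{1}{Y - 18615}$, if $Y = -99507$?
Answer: $- \frac{1}{118122} \approx -8.4658 \cdot 10^{-6}$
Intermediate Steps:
$\frac{1}{Y - 18615} = \frac{1}{-99507 - 18615} = \frac{1}{-118122} = - \frac{1}{118122}$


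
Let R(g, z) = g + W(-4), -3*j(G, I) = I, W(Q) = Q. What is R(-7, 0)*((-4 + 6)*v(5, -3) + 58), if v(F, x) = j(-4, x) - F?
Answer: -550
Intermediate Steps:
j(G, I) = -I/3
R(g, z) = -4 + g (R(g, z) = g - 4 = -4 + g)
v(F, x) = -F - x/3 (v(F, x) = -x/3 - F = -F - x/3)
R(-7, 0)*((-4 + 6)*v(5, -3) + 58) = (-4 - 7)*((-4 + 6)*(-1*5 - ⅓*(-3)) + 58) = -11*(2*(-5 + 1) + 58) = -11*(2*(-4) + 58) = -11*(-8 + 58) = -11*50 = -550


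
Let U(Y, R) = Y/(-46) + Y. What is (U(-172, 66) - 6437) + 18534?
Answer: 274361/23 ≈ 11929.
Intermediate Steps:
U(Y, R) = 45*Y/46 (U(Y, R) = Y*(-1/46) + Y = -Y/46 + Y = 45*Y/46)
(U(-172, 66) - 6437) + 18534 = ((45/46)*(-172) - 6437) + 18534 = (-3870/23 - 6437) + 18534 = -151921/23 + 18534 = 274361/23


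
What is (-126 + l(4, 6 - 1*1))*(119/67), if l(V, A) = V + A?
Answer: -13923/67 ≈ -207.81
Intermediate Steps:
l(V, A) = A + V
(-126 + l(4, 6 - 1*1))*(119/67) = (-126 + ((6 - 1*1) + 4))*(119/67) = (-126 + ((6 - 1) + 4))*(119*(1/67)) = (-126 + (5 + 4))*(119/67) = (-126 + 9)*(119/67) = -117*119/67 = -13923/67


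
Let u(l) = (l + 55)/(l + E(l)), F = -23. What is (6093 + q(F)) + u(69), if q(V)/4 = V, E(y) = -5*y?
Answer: 414038/69 ≈ 6000.5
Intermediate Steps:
q(V) = 4*V
u(l) = -(55 + l)/(4*l) (u(l) = (l + 55)/(l - 5*l) = (55 + l)/((-4*l)) = (55 + l)*(-1/(4*l)) = -(55 + l)/(4*l))
(6093 + q(F)) + u(69) = (6093 + 4*(-23)) + (¼)*(-55 - 1*69)/69 = (6093 - 92) + (¼)*(1/69)*(-55 - 69) = 6001 + (¼)*(1/69)*(-124) = 6001 - 31/69 = 414038/69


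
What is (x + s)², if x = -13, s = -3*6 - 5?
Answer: 1296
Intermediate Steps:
s = -23 (s = -18 - 5 = -23)
(x + s)² = (-13 - 23)² = (-36)² = 1296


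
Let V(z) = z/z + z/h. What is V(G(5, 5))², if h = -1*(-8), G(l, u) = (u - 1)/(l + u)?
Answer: 441/400 ≈ 1.1025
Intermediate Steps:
G(l, u) = (-1 + u)/(l + u)
h = 8
V(z) = 1 + z/8 (V(z) = z/z + z/8 = 1 + z*(⅛) = 1 + z/8)
V(G(5, 5))² = (1 + ((-1 + 5)/(5 + 5))/8)² = (1 + (4/10)/8)² = (1 + ((⅒)*4)/8)² = (1 + (⅛)*(⅖))² = (1 + 1/20)² = (21/20)² = 441/400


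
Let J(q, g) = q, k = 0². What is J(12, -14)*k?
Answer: 0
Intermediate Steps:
k = 0
J(12, -14)*k = 12*0 = 0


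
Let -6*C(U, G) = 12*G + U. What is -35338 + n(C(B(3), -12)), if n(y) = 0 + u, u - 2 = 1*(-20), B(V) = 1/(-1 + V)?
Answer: -35356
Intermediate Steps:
u = -18 (u = 2 + 1*(-20) = 2 - 20 = -18)
C(U, G) = -2*G - U/6 (C(U, G) = -(12*G + U)/6 = -(U + 12*G)/6 = -2*G - U/6)
n(y) = -18 (n(y) = 0 - 18 = -18)
-35338 + n(C(B(3), -12)) = -35338 - 18 = -35356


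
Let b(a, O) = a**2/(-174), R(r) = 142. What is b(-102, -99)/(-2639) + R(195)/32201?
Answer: 5131072/189567287 ≈ 0.027067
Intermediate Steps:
b(a, O) = -a**2/174 (b(a, O) = a**2*(-1/174) = -a**2/174)
b(-102, -99)/(-2639) + R(195)/32201 = -1/174*(-102)**2/(-2639) + 142/32201 = -1/174*10404*(-1/2639) + 142*(1/32201) = -1734/29*(-1/2639) + 142/32201 = 1734/76531 + 142/32201 = 5131072/189567287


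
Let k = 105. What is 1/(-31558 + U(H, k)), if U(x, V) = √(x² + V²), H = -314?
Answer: -31558/995797743 - √109621/995797743 ≈ -3.2024e-5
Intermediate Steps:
U(x, V) = √(V² + x²)
1/(-31558 + U(H, k)) = 1/(-31558 + √(105² + (-314)²)) = 1/(-31558 + √(11025 + 98596)) = 1/(-31558 + √109621)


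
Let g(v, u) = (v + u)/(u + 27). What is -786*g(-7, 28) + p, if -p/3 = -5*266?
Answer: 202944/55 ≈ 3689.9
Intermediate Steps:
p = 3990 (p = -(-15)*266 = -3*(-1330) = 3990)
g(v, u) = (u + v)/(27 + u)
-786*g(-7, 28) + p = -786*(28 - 7)/(27 + 28) + 3990 = -786*21/55 + 3990 = -16506/55 + 3990 = 202944/55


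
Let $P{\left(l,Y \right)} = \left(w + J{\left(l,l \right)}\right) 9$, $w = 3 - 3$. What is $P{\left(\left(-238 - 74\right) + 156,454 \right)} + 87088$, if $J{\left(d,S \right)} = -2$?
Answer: $87070$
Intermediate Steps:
$w = 0$
$P{\left(l,Y \right)} = -18$ ($P{\left(l,Y \right)} = \left(0 - 2\right) 9 = \left(-2\right) 9 = -18$)
$P{\left(\left(-238 - 74\right) + 156,454 \right)} + 87088 = -18 + 87088 = 87070$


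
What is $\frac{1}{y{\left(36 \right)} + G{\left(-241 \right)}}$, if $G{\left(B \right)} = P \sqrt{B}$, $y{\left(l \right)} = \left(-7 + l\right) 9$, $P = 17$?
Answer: $\frac{261}{137770} - \frac{17 i \sqrt{241}}{137770} \approx 0.0018945 - 0.0019156 i$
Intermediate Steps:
$y{\left(l \right)} = -63 + 9 l$
$G{\left(B \right)} = 17 \sqrt{B}$
$\frac{1}{y{\left(36 \right)} + G{\left(-241 \right)}} = \frac{1}{\left(-63 + 9 \cdot 36\right) + 17 \sqrt{-241}} = \frac{1}{\left(-63 + 324\right) + 17 i \sqrt{241}} = \frac{1}{261 + 17 i \sqrt{241}}$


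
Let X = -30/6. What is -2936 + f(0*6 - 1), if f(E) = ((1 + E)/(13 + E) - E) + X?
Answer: -2940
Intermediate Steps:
X = -5 (X = -30*⅙ = -5)
f(E) = -5 - E + (1 + E)/(13 + E) (f(E) = ((1 + E)/(13 + E) - E) - 5 = (-E + (1 + E)/(13 + E)) - 5 = -5 - E + (1 + E)/(13 + E))
-2936 + f(0*6 - 1) = -2936 + (-64 - (0*6 - 1)² - 17*(0*6 - 1))/(13 + (0*6 - 1)) = -2936 + (-64 - (0 - 1)² - 17*(0 - 1))/(13 + (0 - 1)) = -2936 + (-64 - 1*(-1)² - 17*(-1))/(13 - 1) = -2936 + (-64 - 1*1 + 17)/12 = -2936 + (-64 - 1 + 17)/12 = -2936 + (1/12)*(-48) = -2936 - 4 = -2940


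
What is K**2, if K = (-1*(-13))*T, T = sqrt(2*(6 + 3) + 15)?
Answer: 5577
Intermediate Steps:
T = sqrt(33) (T = sqrt(2*9 + 15) = sqrt(18 + 15) = sqrt(33) ≈ 5.7446)
K = 13*sqrt(33) (K = (-1*(-13))*sqrt(33) = 13*sqrt(33) ≈ 74.679)
K**2 = (13*sqrt(33))**2 = 5577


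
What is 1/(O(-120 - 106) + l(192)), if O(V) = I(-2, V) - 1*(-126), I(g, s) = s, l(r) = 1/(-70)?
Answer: -70/7001 ≈ -0.0099986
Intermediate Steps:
l(r) = -1/70
O(V) = 126 + V (O(V) = V - 1*(-126) = V + 126 = 126 + V)
1/(O(-120 - 106) + l(192)) = 1/((126 + (-120 - 106)) - 1/70) = 1/((126 - 226) - 1/70) = 1/(-100 - 1/70) = 1/(-7001/70) = -70/7001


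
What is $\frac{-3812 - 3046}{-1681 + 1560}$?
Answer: $\frac{6858}{121} \approx 56.678$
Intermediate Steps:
$\frac{-3812 - 3046}{-1681 + 1560} = - \frac{6858}{-121} = \left(-6858\right) \left(- \frac{1}{121}\right) = \frac{6858}{121}$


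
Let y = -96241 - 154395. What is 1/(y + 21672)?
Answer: -1/228964 ≈ -4.3675e-6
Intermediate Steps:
y = -250636
1/(y + 21672) = 1/(-250636 + 21672) = 1/(-228964) = -1/228964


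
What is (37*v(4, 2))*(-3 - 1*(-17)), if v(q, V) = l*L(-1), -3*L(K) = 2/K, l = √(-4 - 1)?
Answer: 1036*I*√5/3 ≈ 772.19*I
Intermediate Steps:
l = I*√5 (l = √(-5) = I*√5 ≈ 2.2361*I)
L(K) = -2/(3*K)
v(q, V) = 2*I*√5/3 (v(q, V) = (I*√5)*(-⅔/(-1)) = (I*√5)*(-⅔*(-1)) = (I*√5)*(⅔) = 2*I*√5/3)
(37*v(4, 2))*(-3 - 1*(-17)) = (37*(2*I*√5/3))*(-3 - 1*(-17)) = (74*I*√5/3)*(-3 + 17) = (74*I*√5/3)*14 = 1036*I*√5/3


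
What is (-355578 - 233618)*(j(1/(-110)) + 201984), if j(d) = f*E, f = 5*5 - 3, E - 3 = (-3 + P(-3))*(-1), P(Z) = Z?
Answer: -119124825672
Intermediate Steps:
E = 9 (E = 3 + (-3 - 3)*(-1) = 3 - 6*(-1) = 3 + 6 = 9)
f = 22 (f = 25 - 3 = 22)
j(d) = 198 (j(d) = 22*9 = 198)
(-355578 - 233618)*(j(1/(-110)) + 201984) = (-355578 - 233618)*(198 + 201984) = -589196*202182 = -119124825672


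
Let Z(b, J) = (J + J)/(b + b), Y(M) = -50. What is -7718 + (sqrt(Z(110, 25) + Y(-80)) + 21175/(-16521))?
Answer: -127530253/16521 + I*sqrt(24090)/22 ≈ -7719.3 + 7.055*I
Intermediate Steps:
Z(b, J) = J/b (Z(b, J) = (2*J)/((2*b)) = (2*J)*(1/(2*b)) = J/b)
-7718 + (sqrt(Z(110, 25) + Y(-80)) + 21175/(-16521)) = -7718 + (sqrt(25/110 - 50) + 21175/(-16521)) = -7718 + (sqrt(25*(1/110) - 50) + 21175*(-1/16521)) = -7718 + (sqrt(5/22 - 50) - 21175/16521) = -7718 + (sqrt(-1095/22) - 21175/16521) = -7718 + (I*sqrt(24090)/22 - 21175/16521) = -7718 + (-21175/16521 + I*sqrt(24090)/22) = -127530253/16521 + I*sqrt(24090)/22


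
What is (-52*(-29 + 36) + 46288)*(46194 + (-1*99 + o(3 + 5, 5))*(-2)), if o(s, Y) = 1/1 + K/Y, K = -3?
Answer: 10652347344/5 ≈ 2.1305e+9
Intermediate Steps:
o(s, Y) = 1 - 3/Y (o(s, Y) = 1/1 - 3/Y = 1*1 - 3/Y = 1 - 3/Y)
(-52*(-29 + 36) + 46288)*(46194 + (-1*99 + o(3 + 5, 5))*(-2)) = (-52*(-29 + 36) + 46288)*(46194 + (-1*99 + (-3 + 5)/5)*(-2)) = (-52*7 + 46288)*(46194 + (-99 + (⅕)*2)*(-2)) = (-364 + 46288)*(46194 + (-99 + ⅖)*(-2)) = 45924*(46194 - 493/5*(-2)) = 45924*(46194 + 986/5) = 45924*(231956/5) = 10652347344/5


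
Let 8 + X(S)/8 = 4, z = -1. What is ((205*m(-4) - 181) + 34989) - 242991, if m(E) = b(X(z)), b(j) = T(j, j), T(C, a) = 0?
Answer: -208183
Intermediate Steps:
X(S) = -32 (X(S) = -64 + 8*4 = -64 + 32 = -32)
b(j) = 0
m(E) = 0
((205*m(-4) - 181) + 34989) - 242991 = ((205*0 - 181) + 34989) - 242991 = ((0 - 181) + 34989) - 242991 = (-181 + 34989) - 242991 = 34808 - 242991 = -208183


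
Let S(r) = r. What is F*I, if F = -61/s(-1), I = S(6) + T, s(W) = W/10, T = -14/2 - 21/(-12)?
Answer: 915/2 ≈ 457.50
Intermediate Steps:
T = -21/4 (T = -14*½ - 21*(-1/12) = -7 + 7/4 = -21/4 ≈ -5.2500)
s(W) = W/10 (s(W) = W*(⅒) = W/10)
I = ¾ (I = 6 - 21/4 = ¾ ≈ 0.75000)
F = 610 (F = -61/((⅒)*(-1)) = -61/(-⅒) = -61*(-10) = 610)
F*I = 610*(¾) = 915/2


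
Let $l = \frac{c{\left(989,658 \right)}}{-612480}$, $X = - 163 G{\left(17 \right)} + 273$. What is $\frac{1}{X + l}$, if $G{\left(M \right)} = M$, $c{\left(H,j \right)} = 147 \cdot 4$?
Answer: $- \frac{51040}{127497969} \approx -0.00040032$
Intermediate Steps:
$c{\left(H,j \right)} = 588$
$X = -2498$ ($X = \left(-163\right) 17 + 273 = -2771 + 273 = -2498$)
$l = - \frac{49}{51040}$ ($l = \frac{588}{-612480} = 588 \left(- \frac{1}{612480}\right) = - \frac{49}{51040} \approx -0.00096003$)
$\frac{1}{X + l} = \frac{1}{-2498 - \frac{49}{51040}} = \frac{1}{- \frac{127497969}{51040}} = - \frac{51040}{127497969}$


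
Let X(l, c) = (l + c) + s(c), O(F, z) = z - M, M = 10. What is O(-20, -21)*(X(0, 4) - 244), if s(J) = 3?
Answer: 7347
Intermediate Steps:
O(F, z) = -10 + z (O(F, z) = z - 1*10 = z - 10 = -10 + z)
X(l, c) = 3 + c + l (X(l, c) = (l + c) + 3 = (c + l) + 3 = 3 + c + l)
O(-20, -21)*(X(0, 4) - 244) = (-10 - 21)*((3 + 4 + 0) - 244) = -31*(7 - 244) = -31*(-237) = 7347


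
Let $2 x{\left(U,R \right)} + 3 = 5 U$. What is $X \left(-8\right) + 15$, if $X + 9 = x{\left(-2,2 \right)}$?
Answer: $139$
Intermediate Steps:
$x{\left(U,R \right)} = - \frac{3}{2} + \frac{5 U}{2}$
$X = - \frac{31}{2}$ ($X = -9 + \left(- \frac{3}{2} + \frac{5}{2} \left(-2\right)\right) = -9 - \frac{13}{2} = - \frac{31}{2} \approx -15.5$)
$X \left(-8\right) + 15 = \left(- \frac{31}{2}\right) \left(-8\right) + 15 = 124 + 15 = 139$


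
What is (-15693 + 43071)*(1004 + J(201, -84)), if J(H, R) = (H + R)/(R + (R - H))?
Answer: 1126632078/41 ≈ 2.7479e+7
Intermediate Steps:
J(H, R) = (H + R)/(-H + 2*R)
(-15693 + 43071)*(1004 + J(201, -84)) = (-15693 + 43071)*(1004 + (-1*201 - 1*(-84))/(201 - 2*(-84))) = 27378*(1004 + (-201 + 84)/(201 + 168)) = 27378*(1004 - 117/369) = 27378*(1004 + (1/369)*(-117)) = 27378*(1004 - 13/41) = 27378*(41151/41) = 1126632078/41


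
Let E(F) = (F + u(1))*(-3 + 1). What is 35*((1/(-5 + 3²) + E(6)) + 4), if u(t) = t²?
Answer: -1365/4 ≈ -341.25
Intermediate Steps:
E(F) = -2 - 2*F (E(F) = (F + 1²)*(-3 + 1) = (F + 1)*(-2) = (1 + F)*(-2) = -2 - 2*F)
35*((1/(-5 + 3²) + E(6)) + 4) = 35*((1/(-5 + 3²) + (-2 - 2*6)) + 4) = 35*((1/(-5 + 9) + (-2 - 12)) + 4) = 35*((1/4 - 14) + 4) = 35*((¼ - 14) + 4) = 35*(-55/4 + 4) = 35*(-39/4) = -1365/4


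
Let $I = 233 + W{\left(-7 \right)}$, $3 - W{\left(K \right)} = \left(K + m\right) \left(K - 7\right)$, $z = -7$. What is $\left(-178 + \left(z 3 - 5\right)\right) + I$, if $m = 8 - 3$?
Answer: $4$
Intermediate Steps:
$m = 5$ ($m = 8 - 3 = 5$)
$W{\left(K \right)} = 3 - \left(-7 + K\right) \left(5 + K\right)$ ($W{\left(K \right)} = 3 - \left(K + 5\right) \left(K - 7\right) = 3 - \left(5 + K\right) \left(-7 + K\right) = 3 - \left(-7 + K\right) \left(5 + K\right)$)
$I = 208$ ($I = 233 + \left(38 - \left(-7\right)^{2} + 2 \left(-7\right)\right) = 233 - 25 = 208$)
$\left(-178 + \left(z 3 - 5\right)\right) + I = \left(-178 - 26\right) + 208 = -204 + 208 = 4$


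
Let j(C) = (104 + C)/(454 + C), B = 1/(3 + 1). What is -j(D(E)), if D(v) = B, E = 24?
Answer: -417/1817 ≈ -0.22950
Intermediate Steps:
B = ¼ (B = 1/4 = ¼ ≈ 0.25000)
D(v) = ¼
j(C) = (104 + C)/(454 + C)
-j(D(E)) = -(104 + ¼)/(454 + ¼) = -417/(1817/4*4) = -4*417/(1817*4) = -1*417/1817 = -417/1817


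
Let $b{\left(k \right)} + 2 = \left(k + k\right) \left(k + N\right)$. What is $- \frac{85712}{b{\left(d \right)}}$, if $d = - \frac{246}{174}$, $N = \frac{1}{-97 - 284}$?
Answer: $- \frac{13731962376}{321229} \approx -42748.0$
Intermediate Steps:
$N = - \frac{1}{381}$ ($N = \frac{1}{-381} = - \frac{1}{381} \approx -0.0026247$)
$d = - \frac{41}{29}$ ($d = \left(-246\right) \frac{1}{174} = - \frac{41}{29} \approx -1.4138$)
$b{\left(k \right)} = -2 + 2 k \left(- \frac{1}{381} + k\right)$ ($b{\left(k \right)} = -2 + \left(k + k\right) \left(k - \frac{1}{381}\right) = -2 + 2 k \left(- \frac{1}{381} + k\right)$)
$- \frac{85712}{b{\left(d \right)}} = - \frac{85712}{-2 + 2 \left(- \frac{41}{29}\right)^{2} - - \frac{82}{11049}} = - \frac{85712}{-2 + 2 \cdot \frac{1681}{841} + \frac{82}{11049}} = - \frac{85712}{-2 + \frac{3362}{841} + \frac{82}{11049}} = - \frac{85712}{\frac{642458}{320421}} = \left(-85712\right) \frac{320421}{642458} = - \frac{13731962376}{321229}$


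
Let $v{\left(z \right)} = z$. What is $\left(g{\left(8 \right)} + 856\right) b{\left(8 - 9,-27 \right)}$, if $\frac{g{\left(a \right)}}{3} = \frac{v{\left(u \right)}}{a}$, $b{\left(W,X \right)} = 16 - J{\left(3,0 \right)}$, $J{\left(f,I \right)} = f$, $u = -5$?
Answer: $\frac{88829}{8} \approx 11104.0$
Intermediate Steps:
$b{\left(W,X \right)} = 13$ ($b{\left(W,X \right)} = 16 - 3 = 13$)
$g{\left(a \right)} = - \frac{15}{a}$ ($g{\left(a \right)} = 3 \left(- \frac{5}{a}\right) = - \frac{15}{a}$)
$\left(g{\left(8 \right)} + 856\right) b{\left(8 - 9,-27 \right)} = \left(- \frac{15}{8} + 856\right) 13 = \frac{6833}{8} \cdot 13 = \frac{88829}{8}$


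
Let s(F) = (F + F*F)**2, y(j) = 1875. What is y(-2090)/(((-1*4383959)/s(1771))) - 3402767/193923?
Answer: -123480151756183180157/29315533833 ≈ -4.2121e+9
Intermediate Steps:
s(F) = (F + F**2)**2
y(-2090)/(((-1*4383959)/s(1771))) - 3402767/193923 = 1875/(((-1*4383959)/((1771**2*(1 + 1771)**2)))) - 3402767/193923 = 1875/((-4383959/(3136441*1772**2))) - 3402767*1/193923 = 1875/((-4383959/(3136441*3139984))) - 3402767/193923 = 1875/((-4383959/9848374556944)) - 3402767/193923 = 1875/((-4383959*1/9848374556944)) - 3402767/193923 = 1875/(-4383959/9848374556944) - 3402767/193923 = 1875*(-9848374556944/4383959) - 3402767/193923 = -18465702294270000/4383959 - 3402767/193923 = -123480151756183180157/29315533833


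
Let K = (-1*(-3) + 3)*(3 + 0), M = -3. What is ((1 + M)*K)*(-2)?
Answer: 72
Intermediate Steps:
K = 18 (K = (3 + 3)*3 = 6*3 = 18)
((1 + M)*K)*(-2) = ((1 - 3)*18)*(-2) = -2*18*(-2) = -36*(-2) = 72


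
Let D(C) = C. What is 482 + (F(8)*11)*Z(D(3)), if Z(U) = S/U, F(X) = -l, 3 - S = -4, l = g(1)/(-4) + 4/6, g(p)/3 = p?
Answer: 17429/36 ≈ 484.14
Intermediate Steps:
g(p) = 3*p
l = -1/12 (l = (3*1)/(-4) + 4/6 = 3*(-1/4) + 4*(1/6) = -3/4 + 2/3 = -1/12 ≈ -0.083333)
S = 7 (S = 3 - 1*(-4) = 3 + 4 = 7)
F(X) = 1/12 (F(X) = -1*(-1/12) = 1/12)
Z(U) = 7/U
482 + (F(8)*11)*Z(D(3)) = 482 + ((1/12)*11)*(7/3) = 482 + 11*(7*(1/3))/12 = 482 + (11/12)*(7/3) = 482 + 77/36 = 17429/36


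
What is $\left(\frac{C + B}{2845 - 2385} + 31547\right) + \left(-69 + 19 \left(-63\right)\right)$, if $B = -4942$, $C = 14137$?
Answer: $\frac{2787691}{92} \approx 30301.0$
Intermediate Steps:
$\left(\frac{C + B}{2845 - 2385} + 31547\right) + \left(-69 + 19 \left(-63\right)\right) = \left(\frac{14137 - 4942}{2845 - 2385} + 31547\right) + \left(-69 + 19 \left(-63\right)\right) = \left(\frac{9195}{460} + 31547\right) - 1266 = \left(9195 \cdot \frac{1}{460} + 31547\right) - 1266 = \left(\frac{1839}{92} + 31547\right) - 1266 = \frac{2904163}{92} - 1266 = \frac{2787691}{92}$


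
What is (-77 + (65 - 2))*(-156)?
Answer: 2184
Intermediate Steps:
(-77 + (65 - 2))*(-156) = (-77 + 63)*(-156) = -14*(-156) = 2184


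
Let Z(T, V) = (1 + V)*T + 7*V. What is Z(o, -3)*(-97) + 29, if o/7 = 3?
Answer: 6140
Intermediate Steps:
o = 21 (o = 7*3 = 21)
Z(T, V) = 7*V + T*(1 + V) (Z(T, V) = T*(1 + V) + 7*V = 7*V + T*(1 + V))
Z(o, -3)*(-97) + 29 = (21 + 7*(-3) + 21*(-3))*(-97) + 29 = (21 - 21 - 63)*(-97) + 29 = -63*(-97) + 29 = 6111 + 29 = 6140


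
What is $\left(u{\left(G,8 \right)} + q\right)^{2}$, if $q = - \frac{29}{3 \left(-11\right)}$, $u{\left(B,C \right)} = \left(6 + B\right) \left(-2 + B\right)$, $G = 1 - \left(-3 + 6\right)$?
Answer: $\frac{249001}{1089} \approx 228.65$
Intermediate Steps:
$G = -2$ ($G = 1 - 3 = -2$)
$u{\left(B,C \right)} = \left(-2 + B\right) \left(6 + B\right)$
$q = \frac{29}{33}$ ($q = - \frac{29}{-33} = \left(-29\right) \left(- \frac{1}{33}\right) = \frac{29}{33} \approx 0.87879$)
$\left(u{\left(G,8 \right)} + q\right)^{2} = \left(\left(-12 + \left(-2\right)^{2} + 4 \left(-2\right)\right) + \frac{29}{33}\right)^{2} = \left(\left(-12 + 4 - 8\right) + \frac{29}{33}\right)^{2} = \left(-16 + \frac{29}{33}\right)^{2} = \left(- \frac{499}{33}\right)^{2} = \frac{249001}{1089}$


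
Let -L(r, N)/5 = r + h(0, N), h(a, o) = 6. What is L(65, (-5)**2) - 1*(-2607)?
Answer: 2252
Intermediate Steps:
L(r, N) = -30 - 5*r (L(r, N) = -5*(r + 6) = -5*(6 + r) = -30 - 5*r)
L(65, (-5)**2) - 1*(-2607) = (-30 - 5*65) - 1*(-2607) = (-30 - 325) + 2607 = -355 + 2607 = 2252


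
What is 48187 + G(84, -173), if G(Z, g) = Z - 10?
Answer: 48261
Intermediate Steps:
G(Z, g) = -10 + Z
48187 + G(84, -173) = 48187 + (-10 + 84) = 48187 + 74 = 48261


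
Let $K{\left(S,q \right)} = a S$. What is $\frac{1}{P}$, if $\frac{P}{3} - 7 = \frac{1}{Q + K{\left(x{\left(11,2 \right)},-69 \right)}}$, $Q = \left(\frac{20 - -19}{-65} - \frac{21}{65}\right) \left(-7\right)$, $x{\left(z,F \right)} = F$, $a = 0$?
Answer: $\frac{28}{601} \approx 0.046589$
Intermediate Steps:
$K{\left(S,q \right)} = 0$ ($K{\left(S,q \right)} = 0 S = 0$)
$Q = \frac{84}{13}$ ($Q = \left(\left(20 + 19\right) \left(- \frac{1}{65}\right) - \frac{21}{65}\right) \left(-7\right) = \left(39 \left(- \frac{1}{65}\right) - \frac{21}{65}\right) \left(-7\right) = \left(- \frac{3}{5} - \frac{21}{65}\right) \left(-7\right) = \left(- \frac{12}{13}\right) \left(-7\right) = \frac{84}{13} \approx 6.4615$)
$P = \frac{601}{28}$ ($P = 21 + \frac{3}{\frac{84}{13} + 0} = 21 + \frac{3}{\frac{84}{13}} = 21 + 3 \cdot \frac{13}{84} = 21 + \frac{13}{28} = \frac{601}{28} \approx 21.464$)
$\frac{1}{P} = \frac{1}{\frac{601}{28}} = \frac{28}{601}$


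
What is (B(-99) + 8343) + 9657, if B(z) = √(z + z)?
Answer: 18000 + 3*I*√22 ≈ 18000.0 + 14.071*I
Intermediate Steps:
B(z) = √2*√z (B(z) = √(2*z) = √2*√z)
(B(-99) + 8343) + 9657 = (√2*√(-99) + 8343) + 9657 = (√2*(3*I*√11) + 8343) + 9657 = (3*I*√22 + 8343) + 9657 = (8343 + 3*I*√22) + 9657 = 18000 + 3*I*√22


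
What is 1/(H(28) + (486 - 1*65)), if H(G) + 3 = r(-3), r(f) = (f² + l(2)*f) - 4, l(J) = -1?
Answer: 1/426 ≈ 0.0023474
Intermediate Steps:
r(f) = -4 + f² - f (r(f) = (f² - f) - 4 = -4 + f² - f)
H(G) = 5 (H(G) = -3 + (-4 + (-3)² - 1*(-3)) = -3 + (-4 + 9 + 3) = -3 + 8 = 5)
1/(H(28) + (486 - 1*65)) = 1/(5 + (486 - 1*65)) = 1/(5 + (486 - 65)) = 1/(5 + 421) = 1/426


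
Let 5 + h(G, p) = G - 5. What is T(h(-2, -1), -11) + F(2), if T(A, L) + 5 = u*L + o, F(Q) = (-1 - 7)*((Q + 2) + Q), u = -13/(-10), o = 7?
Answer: -603/10 ≈ -60.300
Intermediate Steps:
u = 13/10 (u = -13*(-1/10) = 13/10 ≈ 1.3000)
F(Q) = -16 - 16*Q (F(Q) = -8*((2 + Q) + Q) = -8*(2 + 2*Q) = -16 - 16*Q)
h(G, p) = -10 + G (h(G, p) = -5 + (G - 5) = -5 + (-5 + G) = -10 + G)
T(A, L) = 2 + 13*L/10 (T(A, L) = -5 + (13*L/10 + 7) = -5 + (7 + 13*L/10) = 2 + 13*L/10)
T(h(-2, -1), -11) + F(2) = (2 + (13/10)*(-11)) + (-16 - 16*2) = (2 - 143/10) + (-16 - 32) = -123/10 - 48 = -603/10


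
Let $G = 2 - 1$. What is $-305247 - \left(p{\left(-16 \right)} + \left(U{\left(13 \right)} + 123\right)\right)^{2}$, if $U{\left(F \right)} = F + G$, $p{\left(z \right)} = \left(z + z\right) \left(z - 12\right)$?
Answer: $-1372336$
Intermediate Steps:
$p{\left(z \right)} = 2 z \left(-12 + z\right)$
$G = 1$ ($G = 2 - 1 = 1$)
$U{\left(F \right)} = 1 + F$ ($U{\left(F \right)} = F + 1 = 1 + F$)
$-305247 - \left(p{\left(-16 \right)} + \left(U{\left(13 \right)} + 123\right)\right)^{2} = -305247 - \left(2 \left(-16\right) \left(-12 - 16\right) + \left(\left(1 + 13\right) + 123\right)\right)^{2} = -305247 - \left(2 \left(-16\right) \left(-28\right) + \left(14 + 123\right)\right)^{2} = -305247 - \left(896 + 137\right)^{2} = -305247 - 1033^{2} = -305247 - 1067089 = -1372336$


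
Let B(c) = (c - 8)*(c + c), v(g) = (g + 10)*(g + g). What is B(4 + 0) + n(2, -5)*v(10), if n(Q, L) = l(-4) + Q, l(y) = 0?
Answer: 768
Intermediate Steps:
n(Q, L) = Q (n(Q, L) = 0 + Q = Q)
v(g) = 2*g*(10 + g) (v(g) = (10 + g)*(2*g) = 2*g*(10 + g))
B(c) = 2*c*(-8 + c) (B(c) = (-8 + c)*(2*c) = 2*c*(-8 + c))
B(4 + 0) + n(2, -5)*v(10) = 2*(4 + 0)*(-8 + (4 + 0)) + 2*(2*10*(10 + 10)) = 2*4*(-8 + 4) + 2*(2*10*20) = 2*4*(-4) + 2*400 = -32 + 800 = 768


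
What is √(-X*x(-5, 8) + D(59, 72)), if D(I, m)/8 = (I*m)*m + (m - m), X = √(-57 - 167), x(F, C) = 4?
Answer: 4*√(152928 - I*√14) ≈ 1564.2 - 0.019136*I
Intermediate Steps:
X = 4*I*√14 (X = √(-224) = 4*I*√14 ≈ 14.967*I)
D(I, m) = 8*I*m² (D(I, m) = 8*((I*m)*m + (m - m)) = 8*(I*m² + 0) = 8*(I*m²) = 8*I*m²)
√(-X*x(-5, 8) + D(59, 72)) = √(-4*I*√14*4 + 8*59*72²) = √(-16*I*√14 + 8*59*5184) = √(-16*I*√14 + 2446848) = √(2446848 - 16*I*√14)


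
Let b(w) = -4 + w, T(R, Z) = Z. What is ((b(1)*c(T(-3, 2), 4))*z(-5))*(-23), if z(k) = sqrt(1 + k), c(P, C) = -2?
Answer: -276*I ≈ -276.0*I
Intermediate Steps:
((b(1)*c(T(-3, 2), 4))*z(-5))*(-23) = (((-4 + 1)*(-2))*sqrt(1 - 5))*(-23) = ((-3*(-2))*sqrt(-4))*(-23) = (6*(2*I))*(-23) = (12*I)*(-23) = -276*I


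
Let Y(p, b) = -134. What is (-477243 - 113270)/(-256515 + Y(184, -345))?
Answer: 590513/256649 ≈ 2.3009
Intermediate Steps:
(-477243 - 113270)/(-256515 + Y(184, -345)) = (-477243 - 113270)/(-256515 - 134) = -590513/(-256649) = -590513*(-1/256649) = 590513/256649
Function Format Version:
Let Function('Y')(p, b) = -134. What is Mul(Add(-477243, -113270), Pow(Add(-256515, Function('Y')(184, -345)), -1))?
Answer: Rational(590513, 256649) ≈ 2.3009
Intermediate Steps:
Mul(Add(-477243, -113270), Pow(Add(-256515, Function('Y')(184, -345)), -1)) = Mul(Add(-477243, -113270), Pow(Add(-256515, -134), -1)) = Mul(-590513, Pow(-256649, -1)) = Mul(-590513, Rational(-1, 256649)) = Rational(590513, 256649)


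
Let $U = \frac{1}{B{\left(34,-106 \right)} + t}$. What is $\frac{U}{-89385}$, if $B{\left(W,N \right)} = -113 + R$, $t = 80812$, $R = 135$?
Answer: $- \frac{1}{7225347090} \approx -1.384 \cdot 10^{-10}$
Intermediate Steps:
$B{\left(W,N \right)} = 22$ ($B{\left(W,N \right)} = -113 + 135 = 22$)
$U = \frac{1}{80834}$ ($U = \frac{1}{22 + 80812} = \frac{1}{80834} \approx 1.2371 \cdot 10^{-5}$)
$\frac{U}{-89385} = \frac{1}{80834 \left(-89385\right)} = \frac{1}{80834} \left(- \frac{1}{89385}\right) = - \frac{1}{7225347090}$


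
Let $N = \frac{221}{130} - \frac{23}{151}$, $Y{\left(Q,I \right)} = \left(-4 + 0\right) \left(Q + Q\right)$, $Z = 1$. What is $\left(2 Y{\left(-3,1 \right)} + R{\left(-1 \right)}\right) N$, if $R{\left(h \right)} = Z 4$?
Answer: $\frac{60762}{755} \approx 80.479$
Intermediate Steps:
$Y{\left(Q,I \right)} = - 8 Q$ ($Y{\left(Q,I \right)} = - 4 \cdot 2 Q = - 8 Q$)
$N = \frac{2337}{1510}$ ($N = 221 \cdot \frac{1}{130} - \frac{23}{151} = \frac{17}{10} - \frac{23}{151} = \frac{2337}{1510} \approx 1.5477$)
$R{\left(h \right)} = 4$ ($R{\left(h \right)} = 1 \cdot 4 = 4$)
$\left(2 Y{\left(-3,1 \right)} + R{\left(-1 \right)}\right) N = \left(2 \left(\left(-8\right) \left(-3\right)\right) + 4\right) \frac{2337}{1510} = \left(2 \cdot 24 + 4\right) \frac{2337}{1510} = \left(48 + 4\right) \frac{2337}{1510} = 52 \cdot \frac{2337}{1510} = \frac{60762}{755}$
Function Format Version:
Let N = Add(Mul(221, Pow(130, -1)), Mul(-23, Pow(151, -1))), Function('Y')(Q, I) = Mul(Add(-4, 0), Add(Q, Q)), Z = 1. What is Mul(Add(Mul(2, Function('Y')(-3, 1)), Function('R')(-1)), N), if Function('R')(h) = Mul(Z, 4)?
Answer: Rational(60762, 755) ≈ 80.479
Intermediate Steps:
Function('Y')(Q, I) = Mul(-8, Q) (Function('Y')(Q, I) = Mul(-4, Mul(2, Q)) = Mul(-8, Q))
N = Rational(2337, 1510) (N = Add(Mul(221, Rational(1, 130)), Mul(-23, Rational(1, 151))) = Add(Rational(17, 10), Rational(-23, 151)) = Rational(2337, 1510) ≈ 1.5477)
Function('R')(h) = 4 (Function('R')(h) = Mul(1, 4) = 4)
Mul(Add(Mul(2, Function('Y')(-3, 1)), Function('R')(-1)), N) = Mul(Add(Mul(2, Mul(-8, -3)), 4), Rational(2337, 1510)) = Mul(Add(Mul(2, 24), 4), Rational(2337, 1510)) = Mul(Add(48, 4), Rational(2337, 1510)) = Mul(52, Rational(2337, 1510)) = Rational(60762, 755)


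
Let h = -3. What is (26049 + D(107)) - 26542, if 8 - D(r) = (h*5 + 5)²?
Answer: -585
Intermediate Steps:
D(r) = -92 (D(r) = 8 - (-3*5 + 5)² = 8 - (-15 + 5)² = 8 - 1*(-10)² = 8 - 1*100 = 8 - 100 = -92)
(26049 + D(107)) - 26542 = (26049 - 92) - 26542 = 25957 - 26542 = -585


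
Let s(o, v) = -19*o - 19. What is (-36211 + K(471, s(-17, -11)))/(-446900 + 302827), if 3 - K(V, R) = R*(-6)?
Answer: 34384/144073 ≈ 0.23866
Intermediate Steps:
s(o, v) = -19 - 19*o
K(V, R) = 3 + 6*R (K(V, R) = 3 - R*(-6) = 3 - (-6)*R = 3 + 6*R)
(-36211 + K(471, s(-17, -11)))/(-446900 + 302827) = (-36211 + (3 + 6*(-19 - 19*(-17))))/(-446900 + 302827) = (-36211 + (3 + 6*(-19 + 323)))/(-144073) = (-36211 + (3 + 6*304))*(-1/144073) = (-36211 + (3 + 1824))*(-1/144073) = (-36211 + 1827)*(-1/144073) = -34384*(-1/144073) = 34384/144073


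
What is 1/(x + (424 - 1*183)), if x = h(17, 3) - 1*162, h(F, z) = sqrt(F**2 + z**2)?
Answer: 79/5943 - sqrt(298)/5943 ≈ 0.010388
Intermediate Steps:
x = -162 + sqrt(298) (x = sqrt(17**2 + 3**2) - 1*162 = sqrt(289 + 9) - 162 = sqrt(298) - 162 = -162 + sqrt(298) ≈ -144.74)
1/(x + (424 - 1*183)) = 1/((-162 + sqrt(298)) + (424 - 1*183)) = 1/((-162 + sqrt(298)) + (424 - 183)) = 1/((-162 + sqrt(298)) + 241) = 1/(79 + sqrt(298))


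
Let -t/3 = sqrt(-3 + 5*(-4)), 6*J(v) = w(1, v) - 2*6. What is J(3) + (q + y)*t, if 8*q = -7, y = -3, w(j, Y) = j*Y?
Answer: -3/2 + 93*I*sqrt(23)/8 ≈ -1.5 + 55.752*I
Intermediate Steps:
w(j, Y) = Y*j
q = -7/8 (q = (1/8)*(-7) = -7/8 ≈ -0.87500)
J(v) = -2 + v/6 (J(v) = (v*1 - 2*6)/6 = (v - 12)/6 = (-12 + v)/6 = -2 + v/6)
t = -3*I*sqrt(23) (t = -3*sqrt(-3 + 5*(-4)) = -3*sqrt(-3 - 20) = -3*I*sqrt(23) ≈ -14.387*I)
J(3) + (q + y)*t = (-2 + (1/6)*3) + (-7/8 - 3)*(-3*I*sqrt(23)) = (-2 + 1/2) - (-93)*I*sqrt(23)/8 = -3/2 + 93*I*sqrt(23)/8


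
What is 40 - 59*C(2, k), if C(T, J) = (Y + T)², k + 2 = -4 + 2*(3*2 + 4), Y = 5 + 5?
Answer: -8456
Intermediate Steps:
Y = 10
k = 14 (k = -2 + (-4 + 2*(3*2 + 4)) = -2 + (-4 + 2*(6 + 4)) = -2 + (-4 + 2*10) = -2 + (-4 + 20) = -2 + 16 = 14)
C(T, J) = (10 + T)²
40 - 59*C(2, k) = 40 - 59*(10 + 2)² = 40 - 59*12² = 40 - 59*144 = 40 - 8496 = -8456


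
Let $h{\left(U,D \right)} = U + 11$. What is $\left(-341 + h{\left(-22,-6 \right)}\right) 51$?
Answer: $-17952$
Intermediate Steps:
$h{\left(U,D \right)} = 11 + U$
$\left(-341 + h{\left(-22,-6 \right)}\right) 51 = \left(-341 + \left(11 - 22\right)\right) 51 = \left(-341 - 11\right) 51 = \left(-352\right) 51 = -17952$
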